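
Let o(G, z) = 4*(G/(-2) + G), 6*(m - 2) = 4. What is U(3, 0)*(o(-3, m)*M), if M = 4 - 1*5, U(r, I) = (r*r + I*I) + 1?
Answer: 60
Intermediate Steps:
m = 8/3 (m = 2 + (⅙)*4 = 2 + ⅔ = 8/3 ≈ 2.6667)
U(r, I) = 1 + I² + r² (U(r, I) = (r² + I²) + 1 = (I² + r²) + 1 = 1 + I² + r²)
M = -1 (M = 4 - 5 = -1)
o(G, z) = 2*G (o(G, z) = 4*(G*(-½) + G) = 4*(-G/2 + G) = 4*(G/2) = 2*G)
U(3, 0)*(o(-3, m)*M) = (1 + 0² + 3²)*((2*(-3))*(-1)) = (1 + 0 + 9)*(-6*(-1)) = 10*6 = 60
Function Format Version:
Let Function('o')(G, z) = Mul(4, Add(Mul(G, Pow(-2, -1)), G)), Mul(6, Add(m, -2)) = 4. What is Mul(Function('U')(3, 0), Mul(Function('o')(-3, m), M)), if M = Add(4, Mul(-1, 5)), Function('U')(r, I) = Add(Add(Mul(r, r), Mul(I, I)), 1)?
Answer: 60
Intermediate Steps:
m = Rational(8, 3) (m = Add(2, Mul(Rational(1, 6), 4)) = Add(2, Rational(2, 3)) = Rational(8, 3) ≈ 2.6667)
Function('U')(r, I) = Add(1, Pow(I, 2), Pow(r, 2)) (Function('U')(r, I) = Add(Add(Pow(r, 2), Pow(I, 2)), 1) = Add(Add(Pow(I, 2), Pow(r, 2)), 1) = Add(1, Pow(I, 2), Pow(r, 2)))
M = -1 (M = Add(4, -5) = -1)
Function('o')(G, z) = Mul(2, G) (Function('o')(G, z) = Mul(4, Add(Mul(G, Rational(-1, 2)), G)) = Mul(4, Add(Mul(Rational(-1, 2), G), G)) = Mul(4, Mul(Rational(1, 2), G)) = Mul(2, G))
Mul(Function('U')(3, 0), Mul(Function('o')(-3, m), M)) = Mul(Add(1, Pow(0, 2), Pow(3, 2)), Mul(Mul(2, -3), -1)) = Mul(Add(1, 0, 9), Mul(-6, -1)) = Mul(10, 6) = 60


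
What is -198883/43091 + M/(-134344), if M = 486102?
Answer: -23832679517/2894508652 ≈ -8.2337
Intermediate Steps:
-198883/43091 + M/(-134344) = -198883/43091 + 486102/(-134344) = -198883*1/43091 + 486102*(-1/134344) = -198883/43091 - 243051/67172 = -23832679517/2894508652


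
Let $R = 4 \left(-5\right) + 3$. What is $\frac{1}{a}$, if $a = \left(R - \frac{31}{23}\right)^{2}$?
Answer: $\frac{529}{178084} \approx 0.0029705$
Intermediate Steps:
$R = -17$ ($R = -20 + 3 = -17$)
$a = \frac{178084}{529}$ ($a = \left(-17 - \frac{31}{23}\right)^{2} = \left(- \frac{422}{23}\right)^{2} = \frac{178084}{529} \approx 336.64$)
$\frac{1}{a} = \frac{1}{\frac{178084}{529}} = \frac{529}{178084}$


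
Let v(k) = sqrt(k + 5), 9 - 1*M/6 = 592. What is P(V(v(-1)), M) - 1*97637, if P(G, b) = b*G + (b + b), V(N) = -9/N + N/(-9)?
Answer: -264344/3 ≈ -88115.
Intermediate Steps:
M = -3498 (M = 54 - 6*592 = 54 - 3552 = -3498)
v(k) = sqrt(5 + k)
V(N) = -9/N - N/9 (V(N) = -9/N + N*(-1/9) = -9/N - N/9)
P(G, b) = 2*b + G*b (P(G, b) = G*b + 2*b = 2*b + G*b)
P(V(v(-1)), M) - 1*97637 = -3498*(2 + (-9/sqrt(5 - 1) - sqrt(5 - 1)/9)) - 1*97637 = -3498*(2 + (-9/(sqrt(4)) - sqrt(4)/9)) - 97637 = -3498*(2 + (-9/2 - 1/9*2)) - 97637 = -3498*(2 + (-9*1/2 - 2/9)) - 97637 = -3498*(2 + (-9/2 - 2/9)) - 97637 = -3498*(2 - 85/18) - 97637 = -3498*(-49/18) - 97637 = 28567/3 - 97637 = -264344/3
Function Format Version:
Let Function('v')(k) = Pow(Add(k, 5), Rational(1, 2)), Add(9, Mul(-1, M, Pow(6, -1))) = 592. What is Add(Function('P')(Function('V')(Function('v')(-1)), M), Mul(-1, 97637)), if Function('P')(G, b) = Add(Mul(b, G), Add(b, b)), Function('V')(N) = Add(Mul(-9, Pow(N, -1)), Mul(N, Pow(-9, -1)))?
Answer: Rational(-264344, 3) ≈ -88115.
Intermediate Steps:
M = -3498 (M = Add(54, Mul(-6, 592)) = Add(54, -3552) = -3498)
Function('v')(k) = Pow(Add(5, k), Rational(1, 2))
Function('V')(N) = Add(Mul(-9, Pow(N, -1)), Mul(Rational(-1, 9), N)) (Function('V')(N) = Add(Mul(-9, Pow(N, -1)), Mul(N, Rational(-1, 9))) = Add(Mul(-9, Pow(N, -1)), Mul(Rational(-1, 9), N)))
Function('P')(G, b) = Add(Mul(2, b), Mul(G, b)) (Function('P')(G, b) = Add(Mul(G, b), Mul(2, b)) = Add(Mul(2, b), Mul(G, b)))
Add(Function('P')(Function('V')(Function('v')(-1)), M), Mul(-1, 97637)) = Add(Mul(-3498, Add(2, Add(Mul(-9, Pow(Pow(Add(5, -1), Rational(1, 2)), -1)), Mul(Rational(-1, 9), Pow(Add(5, -1), Rational(1, 2)))))), Mul(-1, 97637)) = Add(Mul(-3498, Add(2, Add(Mul(-9, Pow(Pow(4, Rational(1, 2)), -1)), Mul(Rational(-1, 9), Pow(4, Rational(1, 2)))))), -97637) = Add(Mul(-3498, Add(2, Add(Mul(-9, Pow(2, -1)), Mul(Rational(-1, 9), 2)))), -97637) = Add(Mul(-3498, Add(2, Add(Mul(-9, Rational(1, 2)), Rational(-2, 9)))), -97637) = Add(Mul(-3498, Add(2, Add(Rational(-9, 2), Rational(-2, 9)))), -97637) = Add(Mul(-3498, Add(2, Rational(-85, 18))), -97637) = Add(Mul(-3498, Rational(-49, 18)), -97637) = Add(Rational(28567, 3), -97637) = Rational(-264344, 3)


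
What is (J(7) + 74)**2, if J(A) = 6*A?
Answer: 13456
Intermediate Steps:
(J(7) + 74)**2 = (6*7 + 74)**2 = (42 + 74)**2 = 116**2 = 13456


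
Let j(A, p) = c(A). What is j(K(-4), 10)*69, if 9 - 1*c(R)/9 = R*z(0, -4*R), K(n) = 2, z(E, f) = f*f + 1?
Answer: -75141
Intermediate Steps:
z(E, f) = 1 + f**2 (z(E, f) = f**2 + 1 = 1 + f**2)
c(R) = 81 - 9*R*(1 + 16*R**2) (c(R) = 81 - 9*R*(1 + (-4*R)**2) = 81 - 9*R*(1 + 16*R**2))
j(A, p) = 81 - 144*A**3 - 9*A
j(K(-4), 10)*69 = (81 - 144*2**3 - 9*2)*69 = (81 - 144*8 - 18)*69 = (81 - 1152 - 18)*69 = -1089*69 = -75141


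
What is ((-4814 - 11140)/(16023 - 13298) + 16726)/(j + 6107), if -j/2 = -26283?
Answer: 45562396/159883925 ≈ 0.28497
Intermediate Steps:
j = 52566 (j = -2*(-26283) = 52566)
((-4814 - 11140)/(16023 - 13298) + 16726)/(j + 6107) = ((-4814 - 11140)/(16023 - 13298) + 16726)/(52566 + 6107) = (-15954/2725 + 16726)/58673 = (-15954*1/2725 + 16726)*(1/58673) = (-15954/2725 + 16726)*(1/58673) = (45562396/2725)*(1/58673) = 45562396/159883925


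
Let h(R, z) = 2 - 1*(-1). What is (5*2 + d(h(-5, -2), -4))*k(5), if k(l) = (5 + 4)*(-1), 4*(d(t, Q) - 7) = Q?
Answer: -144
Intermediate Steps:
h(R, z) = 3 (h(R, z) = 2 + 1 = 3)
d(t, Q) = 7 + Q/4
k(l) = -9 (k(l) = 9*(-1) = -9)
(5*2 + d(h(-5, -2), -4))*k(5) = (5*2 + (7 + (¼)*(-4)))*(-9) = (10 + (7 - 1))*(-9) = (10 + 6)*(-9) = 16*(-9) = -144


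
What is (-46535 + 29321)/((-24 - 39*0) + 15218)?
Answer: -8607/7597 ≈ -1.1329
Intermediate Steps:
(-46535 + 29321)/((-24 - 39*0) + 15218) = -17214/((-24 + 0) + 15218) = -17214/(-24 + 15218) = -17214/15194 = -17214*1/15194 = -8607/7597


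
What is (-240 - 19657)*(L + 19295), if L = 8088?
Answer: -544839551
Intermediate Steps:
(-240 - 19657)*(L + 19295) = (-240 - 19657)*(8088 + 19295) = -19897*27383 = -544839551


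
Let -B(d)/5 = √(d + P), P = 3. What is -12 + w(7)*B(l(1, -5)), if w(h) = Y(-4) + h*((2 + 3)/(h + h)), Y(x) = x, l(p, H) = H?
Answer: -12 + 15*I*√2/2 ≈ -12.0 + 10.607*I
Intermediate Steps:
B(d) = -5*√(3 + d) (B(d) = -5*√(d + 3) = -5*√(3 + d))
w(h) = -3/2 (w(h) = -4 + h*((2 + 3)/(h + h)) = -4 + h*(5/((2*h))) = -4 + h*(5*(1/(2*h))) = -4 + h*(5/(2*h)) = -4 + 5/2 = -3/2)
-12 + w(7)*B(l(1, -5)) = -12 - (-15)*√(3 - 5)/2 = -12 - (-15)*√(-2)/2 = -12 - (-15)*I*√2/2 = -12 + 15*I*√2/2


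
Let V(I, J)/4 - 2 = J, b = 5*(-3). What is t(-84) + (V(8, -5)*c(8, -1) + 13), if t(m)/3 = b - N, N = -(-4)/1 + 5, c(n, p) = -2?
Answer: -35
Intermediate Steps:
b = -15
N = 9 (N = -(-4) + 5 = -4*(-1) + 5 = 4 + 5 = 9)
V(I, J) = 8 + 4*J
t(m) = -72 (t(m) = 3*(-15 - 1*9) = 3*(-15 - 9) = 3*(-24) = -72)
t(-84) + (V(8, -5)*c(8, -1) + 13) = -72 + ((8 + 4*(-5))*(-2) + 13) = -72 + ((8 - 20)*(-2) + 13) = -72 + (-12*(-2) + 13) = -72 + (24 + 13) = -72 + 37 = -35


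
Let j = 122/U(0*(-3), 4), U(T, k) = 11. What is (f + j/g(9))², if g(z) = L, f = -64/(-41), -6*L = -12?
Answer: 10272025/203401 ≈ 50.501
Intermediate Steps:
L = 2 (L = -⅙*(-12) = 2)
f = 64/41 (f = -64*(-1/41) = 64/41 ≈ 1.5610)
g(z) = 2
j = 122/11 ≈ 11.091
(f + j/g(9))² = (64/41 + (122/11)/2)² = (64/41 + (122/11)*(½))² = (64/41 + 61/11)² = (3205/451)² = 10272025/203401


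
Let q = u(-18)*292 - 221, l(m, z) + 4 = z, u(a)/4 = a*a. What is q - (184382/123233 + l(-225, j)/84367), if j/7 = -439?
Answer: 21027638422864/55597853 ≈ 3.7821e+5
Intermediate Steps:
j = -3073 (j = 7*(-439) = -3073)
u(a) = 4*a² (u(a) = 4*(a*a) = 4*a²)
l(m, z) = -4 + z
q = 378211 (q = (4*(-18)²)*292 - 221 = (4*324)*292 - 221 = 1296*292 - 221 = 378432 - 221 = 378211)
q - (184382/123233 + l(-225, j)/84367) = 378211 - (184382/123233 + (-4 - 3073)/84367) = 378211 - (184382*(1/123233) - 3077*1/84367) = 378211 - (986/659 - 3077/84367) = 378211 - 1*81158119/55597853 = 378211 - 81158119/55597853 = 21027638422864/55597853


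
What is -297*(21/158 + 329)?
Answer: -15444891/158 ≈ -97753.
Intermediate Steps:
-297*(21/158 + 329) = -297*52003/158 = -15444891/158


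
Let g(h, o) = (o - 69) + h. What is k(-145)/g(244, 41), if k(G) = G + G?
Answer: -145/108 ≈ -1.3426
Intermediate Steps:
g(h, o) = -69 + h + o (g(h, o) = (-69 + o) + h = -69 + h + o)
k(G) = 2*G
k(-145)/g(244, 41) = (2*(-145))/(-69 + 244 + 41) = -290/216 = -290*1/216 = -145/108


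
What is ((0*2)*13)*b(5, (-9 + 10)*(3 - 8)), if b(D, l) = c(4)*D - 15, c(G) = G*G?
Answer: 0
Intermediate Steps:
c(G) = G**2
b(D, l) = -15 + 16*D (b(D, l) = 4**2*D - 15 = 16*D - 15 = -15 + 16*D)
((0*2)*13)*b(5, (-9 + 10)*(3 - 8)) = ((0*2)*13)*(-15 + 16*5) = (0*13)*(-15 + 80) = 0*65 = 0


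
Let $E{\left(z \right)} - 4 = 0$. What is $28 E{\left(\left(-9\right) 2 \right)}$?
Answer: $112$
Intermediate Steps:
$E{\left(z \right)} = 4$ ($E{\left(z \right)} = 4 + 0 = 4$)
$28 E{\left(\left(-9\right) 2 \right)} = 28 \cdot 4 = 112$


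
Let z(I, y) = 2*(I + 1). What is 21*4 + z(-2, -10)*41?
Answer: 2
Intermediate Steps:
z(I, y) = 2 + 2*I (z(I, y) = 2*(1 + I) = 2 + 2*I)
21*4 + z(-2, -10)*41 = 21*4 + (2 + 2*(-2))*41 = 84 + (2 - 4)*41 = 84 - 2*41 = 84 - 82 = 2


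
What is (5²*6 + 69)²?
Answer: 47961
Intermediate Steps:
(5²*6 + 69)² = (25*6 + 69)² = (150 + 69)² = 219² = 47961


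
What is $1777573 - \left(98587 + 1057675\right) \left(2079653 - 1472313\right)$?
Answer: $-702242385507$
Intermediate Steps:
$1777573 - \left(98587 + 1057675\right) \left(2079653 - 1472313\right) = 1777573 - 1156262 \cdot 607340 = 1777573 - 702244163080 = -702242385507$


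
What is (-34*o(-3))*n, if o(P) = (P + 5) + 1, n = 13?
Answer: -1326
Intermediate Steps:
o(P) = 6 + P (o(P) = (5 + P) + 1 = 6 + P)
(-34*o(-3))*n = -34*(6 - 3)*13 = -34*3*13 = -102*13 = -1326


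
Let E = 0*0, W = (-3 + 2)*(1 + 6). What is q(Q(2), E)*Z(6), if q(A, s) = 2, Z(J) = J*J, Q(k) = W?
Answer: 72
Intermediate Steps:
W = -7 (W = -1*7 = -7)
E = 0
Q(k) = -7
Z(J) = J**2
q(Q(2), E)*Z(6) = 2*6**2 = 2*36 = 72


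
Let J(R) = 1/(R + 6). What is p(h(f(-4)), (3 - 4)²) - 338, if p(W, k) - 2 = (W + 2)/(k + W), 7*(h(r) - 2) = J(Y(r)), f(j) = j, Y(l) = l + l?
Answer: -13721/41 ≈ -334.66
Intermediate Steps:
Y(l) = 2*l
J(R) = 1/(6 + R)
h(r) = 2 + 1/(7*(6 + 2*r))
p(W, k) = 2 + (2 + W)/(W + k) (p(W, k) = 2 + (W + 2)/(k + W) = 2 + (2 + W)/(W + k))
p(h(f(-4)), (3 - 4)²) - 338 = (2 + 2*(3 - 4)² + 3*((85 + 28*(-4))/(14*(3 - 4))))/((85 + 28*(-4))/(14*(3 - 4)) + (3 - 4)²) - 338 = (2 + 2*(-1)² + 3*((1/14)*(85 - 112)/(-1)))/((1/14)*(85 - 112)/(-1) + (-1)²) - 338 = (2 + 2*1 + 3*((1/14)*(-1)*(-27)))/((1/14)*(-1)*(-27) + 1) - 338 = (2 + 2 + 3*(27/14))/(27/14 + 1) - 338 = (2 + 2 + 81/14)/(41/14) - 338 = (14/41)*(137/14) - 338 = 137/41 - 338 = -13721/41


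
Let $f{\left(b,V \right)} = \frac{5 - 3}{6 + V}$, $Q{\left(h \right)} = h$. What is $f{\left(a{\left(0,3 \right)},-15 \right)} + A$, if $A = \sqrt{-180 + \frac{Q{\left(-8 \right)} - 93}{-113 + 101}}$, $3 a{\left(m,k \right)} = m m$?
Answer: $- \frac{2}{9} + \frac{i \sqrt{6177}}{6} \approx -0.22222 + 13.099 i$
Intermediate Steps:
$a{\left(m,k \right)} = \frac{m^{2}}{3}$ ($a{\left(m,k \right)} = \frac{m m}{3} = \frac{m^{2}}{3}$)
$f{\left(b,V \right)} = \frac{2}{6 + V}$
$A = \frac{i \sqrt{6177}}{6}$ ($A = \sqrt{-180 + \frac{-8 - 93}{-113 + 101}} = \sqrt{-180 - \frac{101}{-12}} = \sqrt{-180 - - \frac{101}{12}} = \sqrt{-180 + \frac{101}{12}} = \sqrt{- \frac{2059}{12}} = \frac{i \sqrt{6177}}{6} \approx 13.099 i$)
$f{\left(a{\left(0,3 \right)},-15 \right)} + A = \frac{2}{6 - 15} + \frac{i \sqrt{6177}}{6} = \frac{2}{-9} + \frac{i \sqrt{6177}}{6} = 2 \left(- \frac{1}{9}\right) + \frac{i \sqrt{6177}}{6} = - \frac{2}{9} + \frac{i \sqrt{6177}}{6}$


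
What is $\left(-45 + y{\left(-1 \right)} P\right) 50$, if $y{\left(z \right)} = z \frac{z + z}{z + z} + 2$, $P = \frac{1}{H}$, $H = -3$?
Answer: $- \frac{6800}{3} \approx -2266.7$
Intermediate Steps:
$P = - \frac{1}{3}$ ($P = \frac{1}{-3} = - \frac{1}{3} \approx -0.33333$)
$y{\left(z \right)} = 2 + z$ ($y{\left(z \right)} = z \frac{2 z}{2 z} + 2 = z 2 z \frac{1}{2 z} + 2 = z 1 + 2 = z + 2 = 2 + z$)
$\left(-45 + y{\left(-1 \right)} P\right) 50 = \left(-45 + \left(2 - 1\right) \left(- \frac{1}{3}\right)\right) 50 = \left(-45 + 1 \left(- \frac{1}{3}\right)\right) 50 = \left(-45 - \frac{1}{3}\right) 50 = \left(- \frac{136}{3}\right) 50 = - \frac{6800}{3}$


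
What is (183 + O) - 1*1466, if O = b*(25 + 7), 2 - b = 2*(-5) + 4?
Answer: -1027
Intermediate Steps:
b = 8 (b = 2 - (2*(-5) + 4) = 2 - (-10 + 4) = 2 - 1*(-6) = 2 + 6 = 8)
O = 256 (O = 8*(25 + 7) = 8*32 = 256)
(183 + O) - 1*1466 = (183 + 256) - 1*1466 = 439 - 1466 = -1027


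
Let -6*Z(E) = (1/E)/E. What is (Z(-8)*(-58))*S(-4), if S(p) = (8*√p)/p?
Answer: -29*I/48 ≈ -0.60417*I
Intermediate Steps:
Z(E) = -1/(6*E²) (Z(E) = -1/E/(6*E) = -1/(6*E*E) = -1/(6*E²))
S(p) = 8/√p
(Z(-8)*(-58))*S(-4) = (-⅙/(-8)²*(-58))*(8/√(-4)) = (-⅙*1/64*(-58))*(8*(-I/2)) = (-1/384*(-58))*(-4*I) = 29*(-4*I)/192 = -29*I/48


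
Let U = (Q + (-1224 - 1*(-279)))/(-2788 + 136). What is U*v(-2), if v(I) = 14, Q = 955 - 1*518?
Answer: 1778/663 ≈ 2.6818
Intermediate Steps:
Q = 437 (Q = 955 - 518 = 437)
U = 127/663 (U = (437 + (-1224 - 1*(-279)))/(-2788 + 136) = (437 + (-1224 + 279))/(-2652) = (437 - 945)*(-1/2652) = -508*(-1/2652) = 127/663 ≈ 0.19155)
U*v(-2) = (127/663)*14 = 1778/663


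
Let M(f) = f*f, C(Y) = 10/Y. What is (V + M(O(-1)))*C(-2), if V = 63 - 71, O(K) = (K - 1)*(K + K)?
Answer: -40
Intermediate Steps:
O(K) = 2*K*(-1 + K) (O(K) = (-1 + K)*(2*K) = 2*K*(-1 + K))
M(f) = f**2
V = -8
(V + M(O(-1)))*C(-2) = (-8 + (2*(-1)*(-1 - 1))**2)*(10/(-2)) = (-8 + (2*(-1)*(-2))**2)*(10*(-1/2)) = (-8 + 4**2)*(-5) = (-8 + 16)*(-5) = 8*(-5) = -40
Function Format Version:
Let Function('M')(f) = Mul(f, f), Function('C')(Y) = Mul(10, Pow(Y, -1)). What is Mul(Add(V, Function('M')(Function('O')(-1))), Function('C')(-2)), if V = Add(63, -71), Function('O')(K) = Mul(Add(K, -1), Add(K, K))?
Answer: -40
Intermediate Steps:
Function('O')(K) = Mul(2, K, Add(-1, K)) (Function('O')(K) = Mul(Add(-1, K), Mul(2, K)) = Mul(2, K, Add(-1, K)))
Function('M')(f) = Pow(f, 2)
V = -8
Mul(Add(V, Function('M')(Function('O')(-1))), Function('C')(-2)) = Mul(Add(-8, Pow(Mul(2, -1, Add(-1, -1)), 2)), Mul(10, Pow(-2, -1))) = Mul(Add(-8, Pow(Mul(2, -1, -2), 2)), Mul(10, Rational(-1, 2))) = Mul(Add(-8, Pow(4, 2)), -5) = Mul(Add(-8, 16), -5) = Mul(8, -5) = -40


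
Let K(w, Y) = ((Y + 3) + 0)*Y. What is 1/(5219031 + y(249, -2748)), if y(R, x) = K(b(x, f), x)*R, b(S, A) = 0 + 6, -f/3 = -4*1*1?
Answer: 1/1883490771 ≈ 5.3093e-10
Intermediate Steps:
f = 12 (f = -3*(-4*1) = -(-12) = -3*(-4) = 12)
b(S, A) = 6
K(w, Y) = Y*(3 + Y) (K(w, Y) = ((3 + Y) + 0)*Y = (3 + Y)*Y = Y*(3 + Y))
y(R, x) = R*x*(3 + x) (y(R, x) = (x*(3 + x))*R = R*x*(3 + x))
1/(5219031 + y(249, -2748)) = 1/(5219031 + 249*(-2748)*(3 - 2748)) = 1/(5219031 + 249*(-2748)*(-2745)) = 1/(5219031 + 1878271740) = 1/1883490771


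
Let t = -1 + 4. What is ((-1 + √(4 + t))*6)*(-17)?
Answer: 102 - 102*√7 ≈ -167.87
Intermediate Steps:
t = 3
((-1 + √(4 + t))*6)*(-17) = ((-1 + √(4 + 3))*6)*(-17) = ((-1 + √7)*6)*(-17) = (-6 + 6*√7)*(-17) = 102 - 102*√7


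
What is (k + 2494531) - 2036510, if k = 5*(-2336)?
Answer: 446341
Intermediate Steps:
k = -11680
(k + 2494531) - 2036510 = (-11680 + 2494531) - 2036510 = 2482851 - 2036510 = 446341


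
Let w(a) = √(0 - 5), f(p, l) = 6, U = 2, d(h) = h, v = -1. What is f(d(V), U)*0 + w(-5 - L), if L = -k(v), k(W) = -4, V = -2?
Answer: I*√5 ≈ 2.2361*I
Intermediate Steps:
L = 4 (L = -1*(-4) = 4)
w(a) = I*√5 (w(a) = √(-5) = I*√5)
f(d(V), U)*0 + w(-5 - L) = 6*0 + I*√5 = 0 + I*√5 = I*√5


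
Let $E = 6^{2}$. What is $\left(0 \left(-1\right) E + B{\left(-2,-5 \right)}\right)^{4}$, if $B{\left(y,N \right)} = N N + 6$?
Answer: $923521$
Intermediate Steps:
$E = 36$
$B{\left(y,N \right)} = 6 + N^{2}$ ($B{\left(y,N \right)} = N^{2} + 6 = 6 + N^{2}$)
$\left(0 \left(-1\right) E + B{\left(-2,-5 \right)}\right)^{4} = \left(0 \left(-1\right) 36 + \left(6 + \left(-5\right)^{2}\right)\right)^{4} = \left(0 \cdot 36 + \left(6 + 25\right)\right)^{4} = \left(0 + 31\right)^{4} = 31^{4} = 923521$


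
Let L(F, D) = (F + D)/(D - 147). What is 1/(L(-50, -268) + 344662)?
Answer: 415/143035048 ≈ 2.9014e-6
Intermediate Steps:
L(F, D) = (D + F)/(-147 + D)
1/(L(-50, -268) + 344662) = 1/((-268 - 50)/(-147 - 268) + 344662) = 1/(-318/(-415) + 344662) = 1/(-1/415*(-318) + 344662) = 1/(318/415 + 344662) = 1/(143035048/415) = 415/143035048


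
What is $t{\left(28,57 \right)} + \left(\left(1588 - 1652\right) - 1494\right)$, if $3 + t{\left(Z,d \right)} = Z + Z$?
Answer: $-1505$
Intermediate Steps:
$t{\left(Z,d \right)} = -3 + 2 Z$ ($t{\left(Z,d \right)} = -3 + \left(Z + Z\right) = -3 + 2 Z$)
$t{\left(28,57 \right)} + \left(\left(1588 - 1652\right) - 1494\right) = \left(-3 + 2 \cdot 28\right) + \left(\left(1588 - 1652\right) - 1494\right) = \left(-3 + 56\right) - 1558 = 53 - 1558 = -1505$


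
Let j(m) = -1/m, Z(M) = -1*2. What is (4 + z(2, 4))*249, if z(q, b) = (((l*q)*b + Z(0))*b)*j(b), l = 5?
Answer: -8466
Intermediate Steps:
Z(M) = -2
z(q, b) = 2 - 5*b*q (z(q, b) = (((5*q)*b - 2)*b)*(-1/b) = ((5*b*q - 2)*b)*(-1/b) = ((-2 + 5*b*q)*b)*(-1/b) = (b*(-2 + 5*b*q))*(-1/b) = 2 - 5*b*q)
(4 + z(2, 4))*249 = (4 + (2 - 5*4*2))*249 = (4 + (2 - 40))*249 = (4 - 38)*249 = -34*249 = -8466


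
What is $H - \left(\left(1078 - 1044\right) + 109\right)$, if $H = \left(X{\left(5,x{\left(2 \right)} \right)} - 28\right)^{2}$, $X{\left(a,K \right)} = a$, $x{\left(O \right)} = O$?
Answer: $386$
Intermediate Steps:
$H = 529$ ($H = \left(5 - 28\right)^{2} = \left(-23\right)^{2} = 529$)
$H - \left(\left(1078 - 1044\right) + 109\right) = 529 - \left(\left(1078 - 1044\right) + 109\right) = 529 - \left(34 + 109\right) = 529 - 143 = 386$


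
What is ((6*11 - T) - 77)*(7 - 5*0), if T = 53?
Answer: -448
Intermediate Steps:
((6*11 - T) - 77)*(7 - 5*0) = ((6*11 - 1*53) - 77)*(7 - 5*0) = ((66 - 53) - 77)*(7 + 0) = (13 - 77)*7 = -64*7 = -448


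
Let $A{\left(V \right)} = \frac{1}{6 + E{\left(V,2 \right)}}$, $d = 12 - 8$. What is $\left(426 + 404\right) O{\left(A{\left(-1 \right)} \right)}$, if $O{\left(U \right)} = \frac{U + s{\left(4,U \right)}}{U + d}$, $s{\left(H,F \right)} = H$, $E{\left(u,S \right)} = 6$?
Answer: $830$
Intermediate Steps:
$d = 4$
$A{\left(V \right)} = \frac{1}{12}$ ($A{\left(V \right)} = \frac{1}{6 + 6} = \frac{1}{12}$)
$O{\left(U \right)} = 1$ ($O{\left(U \right)} = \frac{U + 4}{U + 4} = \frac{4 + U}{4 + U} = 1$)
$\left(426 + 404\right) O{\left(A{\left(-1 \right)} \right)} = \left(426 + 404\right) 1 = 830 \cdot 1 = 830$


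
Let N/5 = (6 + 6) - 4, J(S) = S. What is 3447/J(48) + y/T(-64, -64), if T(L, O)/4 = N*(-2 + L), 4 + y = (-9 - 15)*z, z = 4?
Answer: 18961/264 ≈ 71.822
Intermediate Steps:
y = -100 (y = -4 + (-9 - 15)*4 = -4 - 24*4 = -4 - 96 = -100)
N = 40 (N = 5*((6 + 6) - 4) = 5*(12 - 4) = 5*8 = 40)
T(L, O) = -320 + 160*L (T(L, O) = 4*(40*(-2 + L)) = 4*(-80 + 40*L) = -320 + 160*L)
3447/J(48) + y/T(-64, -64) = 3447/48 - 100/(-320 + 160*(-64)) = 3447*(1/48) - 100/(-320 - 10240) = 1149/16 - 100/(-10560) = 1149/16 - 100*(-1/10560) = 1149/16 + 5/528 = 18961/264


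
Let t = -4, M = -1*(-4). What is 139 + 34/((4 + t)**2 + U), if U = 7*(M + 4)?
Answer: 3909/28 ≈ 139.61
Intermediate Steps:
M = 4
U = 56 (U = 7*(4 + 4) = 7*8 = 56)
139 + 34/((4 + t)**2 + U) = 139 + 34/((4 - 4)**2 + 56) = 139 + 34/(0**2 + 56) = 139 + 34/(0 + 56) = 139 + 34/56 = 139 + (1/56)*34 = 139 + 17/28 = 3909/28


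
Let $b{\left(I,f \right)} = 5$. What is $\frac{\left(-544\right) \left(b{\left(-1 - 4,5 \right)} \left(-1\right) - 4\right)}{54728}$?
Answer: $\frac{612}{6841} \approx 0.089461$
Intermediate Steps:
$\frac{\left(-544\right) \left(b{\left(-1 - 4,5 \right)} \left(-1\right) - 4\right)}{54728} = \frac{\left(-544\right) \left(5 \left(-1\right) - 4\right)}{54728} = - 544 \left(-5 - 4\right) \frac{1}{54728} = \left(-544\right) \left(-9\right) \frac{1}{54728} = 4896 \cdot \frac{1}{54728} = \frac{612}{6841}$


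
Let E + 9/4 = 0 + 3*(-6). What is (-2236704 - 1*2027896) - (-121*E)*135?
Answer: -18381535/4 ≈ -4.5954e+6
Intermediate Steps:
E = -81/4 (E = -9/4 + (0 + 3*(-6)) = -9/4 + (0 - 18) = -9/4 - 18 = -81/4 ≈ -20.250)
(-2236704 - 1*2027896) - (-121*E)*135 = (-2236704 - 1*2027896) - (-121*(-81/4))*135 = (-2236704 - 2027896) - 9801*135/4 = -4264600 - 1*1323135/4 = -4264600 - 1323135/4 = -18381535/4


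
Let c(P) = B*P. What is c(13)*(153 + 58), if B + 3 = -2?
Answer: -13715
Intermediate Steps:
B = -5 (B = -3 - 2 = -5)
c(P) = -5*P
c(13)*(153 + 58) = (-5*13)*(153 + 58) = -65*211 = -13715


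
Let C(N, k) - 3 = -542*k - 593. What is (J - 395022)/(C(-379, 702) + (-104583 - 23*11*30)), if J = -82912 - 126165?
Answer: 16327/13331 ≈ 1.2247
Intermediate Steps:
C(N, k) = -590 - 542*k (C(N, k) = 3 + (-542*k - 593) = 3 + (-593 - 542*k) = -590 - 542*k)
J = -209077
(J - 395022)/(C(-379, 702) + (-104583 - 23*11*30)) = (-209077 - 395022)/((-590 - 542*702) + (-104583 - 23*11*30)) = -604099/((-590 - 380484) + (-104583 - 253*30)) = -604099/(-381074 + (-104583 - 7590)) = -604099/(-381074 - 112173) = -604099/(-493247) = -604099*(-1/493247) = 16327/13331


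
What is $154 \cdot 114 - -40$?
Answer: $17596$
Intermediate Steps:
$154 \cdot 114 - -40 = 17556 + 40 = 17596$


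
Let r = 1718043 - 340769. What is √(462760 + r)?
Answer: √1840034 ≈ 1356.5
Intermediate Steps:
r = 1377274
√(462760 + r) = √(462760 + 1377274) = √1840034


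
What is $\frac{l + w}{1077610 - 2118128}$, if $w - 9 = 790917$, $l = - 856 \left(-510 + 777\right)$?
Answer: $- \frac{281187}{520259} \approx -0.54047$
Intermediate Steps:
$l = -228552$ ($l = \left(-856\right) 267 = -228552$)
$w = 790926$ ($w = 9 + 790917 = 790926$)
$\frac{l + w}{1077610 - 2118128} = \frac{-228552 + 790926}{1077610 - 2118128} = \frac{562374}{-1040518} = 562374 \left(- \frac{1}{1040518}\right) = - \frac{281187}{520259}$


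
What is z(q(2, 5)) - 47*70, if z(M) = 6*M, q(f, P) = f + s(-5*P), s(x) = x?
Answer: -3428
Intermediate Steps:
q(f, P) = f - 5*P
z(q(2, 5)) - 47*70 = 6*(2 - 5*5) - 47*70 = 6*(2 - 25) - 3290 = 6*(-23) - 3290 = -138 - 3290 = -3428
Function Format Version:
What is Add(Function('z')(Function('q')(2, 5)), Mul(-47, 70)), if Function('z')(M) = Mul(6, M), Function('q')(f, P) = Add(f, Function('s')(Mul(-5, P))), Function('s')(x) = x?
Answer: -3428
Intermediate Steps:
Function('q')(f, P) = Add(f, Mul(-5, P))
Add(Function('z')(Function('q')(2, 5)), Mul(-47, 70)) = Add(Mul(6, Add(2, Mul(-5, 5))), Mul(-47, 70)) = Add(Mul(6, Add(2, -25)), -3290) = Add(Mul(6, -23), -3290) = Add(-138, -3290) = -3428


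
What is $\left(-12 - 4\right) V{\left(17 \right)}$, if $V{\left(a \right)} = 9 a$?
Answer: $-2448$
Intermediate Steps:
$\left(-12 - 4\right) V{\left(17 \right)} = \left(-12 - 4\right) 9 \cdot 17 = \left(-16\right) 153 = -2448$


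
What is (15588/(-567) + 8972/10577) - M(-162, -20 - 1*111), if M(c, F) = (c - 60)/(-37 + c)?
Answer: -525857342/18943407 ≈ -27.759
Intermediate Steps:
M(c, F) = (-60 + c)/(-37 + c)
(15588/(-567) + 8972/10577) - M(-162, -20 - 1*111) = (15588/(-567) + 8972/10577) - (-60 - 162)/(-37 - 162) = (15588*(-1/567) + 8972*(1/10577)) - (-222)/(-199) = (-1732/63 + 8972/10577) - (-1)*(-222)/199 = -2536304/95193 - 1*222/199 = -2536304/95193 - 222/199 = -525857342/18943407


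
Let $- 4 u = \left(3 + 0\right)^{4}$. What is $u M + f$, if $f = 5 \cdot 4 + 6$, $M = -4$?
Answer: $107$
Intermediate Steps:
$u = - \frac{81}{4}$ ($u = - \frac{\left(3 + 0\right)^{4}}{4} = - \frac{3^{4}}{4} = \left(- \frac{1}{4}\right) 81 = - \frac{81}{4} \approx -20.25$)
$f = 26$ ($f = 20 + 6 = 26$)
$u M + f = \left(- \frac{81}{4}\right) \left(-4\right) + 26 = 81 + 26 = 107$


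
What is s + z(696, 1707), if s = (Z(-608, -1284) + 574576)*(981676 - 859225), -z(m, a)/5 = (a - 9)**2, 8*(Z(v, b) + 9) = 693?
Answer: 562819960119/8 ≈ 7.0353e+10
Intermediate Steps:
Z(v, b) = 621/8 (Z(v, b) = -9 + (1/8)*693 = -9 + 693/8 = 621/8)
z(m, a) = -5*(-9 + a)**2 (z(m, a) = -5*(a - 9)**2 = -5*(-9 + a)**2)
s = 562935288279/8 (s = (621/8 + 574576)*(981676 - 859225) = (4597229/8)*122451 = 562935288279/8 ≈ 7.0367e+10)
s + z(696, 1707) = 562935288279/8 - 5*(-9 + 1707)**2 = 562935288279/8 - 5*1698**2 = 562935288279/8 - 5*2883204 = 562935288279/8 - 14416020 = 562819960119/8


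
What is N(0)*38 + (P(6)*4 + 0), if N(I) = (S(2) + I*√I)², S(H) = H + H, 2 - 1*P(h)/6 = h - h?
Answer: 656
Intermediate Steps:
P(h) = 12 (P(h) = 12 - 6*(h - h) = 12 - 6*0 = 12 + 0 = 12)
S(H) = 2*H
N(I) = (4 + I^(3/2))² (N(I) = (2*2 + I*√I)² = (4 + I^(3/2))²)
N(0)*38 + (P(6)*4 + 0) = (4 + 0^(3/2))²*38 + (12*4 + 0) = (4 + 0)²*38 + (48 + 0) = 4²*38 + 48 = 16*38 + 48 = 608 + 48 = 656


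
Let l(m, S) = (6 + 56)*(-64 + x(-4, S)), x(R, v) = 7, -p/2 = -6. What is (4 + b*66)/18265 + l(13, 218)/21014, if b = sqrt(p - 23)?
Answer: -1696433/10100545 + 66*I*sqrt(11)/18265 ≈ -0.16795 + 0.011985*I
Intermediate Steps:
p = 12 (p = -2*(-6) = 12)
b = I*sqrt(11) (b = sqrt(12 - 23) = sqrt(-11) = I*sqrt(11) ≈ 3.3166*I)
l(m, S) = -3534 (l(m, S) = (6 + 56)*(-64 + 7) = 62*(-57) = -3534)
(4 + b*66)/18265 + l(13, 218)/21014 = (4 + (I*sqrt(11))*66)/18265 - 3534/21014 = (4 + 66*I*sqrt(11))*(1/18265) - 3534*1/21014 = (4/18265 + 66*I*sqrt(11)/18265) - 93/553 = -1696433/10100545 + 66*I*sqrt(11)/18265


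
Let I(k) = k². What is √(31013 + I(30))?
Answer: √31913 ≈ 178.64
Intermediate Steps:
√(31013 + I(30)) = √(31013 + 30²) = √(31013 + 900) = √31913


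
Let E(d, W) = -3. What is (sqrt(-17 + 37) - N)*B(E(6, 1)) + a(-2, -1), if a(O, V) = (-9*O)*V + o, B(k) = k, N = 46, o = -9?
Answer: 111 - 6*sqrt(5) ≈ 97.584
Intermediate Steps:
a(O, V) = -9 - 9*O*V (a(O, V) = (-9*O)*V - 9 = -9*O*V - 9 = -9 - 9*O*V)
(sqrt(-17 + 37) - N)*B(E(6, 1)) + a(-2, -1) = (sqrt(-17 + 37) - 1*46)*(-3) + (-9 - 9*(-2)*(-1)) = (sqrt(20) - 46)*(-3) + (-9 - 18) = (2*sqrt(5) - 46)*(-3) - 27 = (-46 + 2*sqrt(5))*(-3) - 27 = (138 - 6*sqrt(5)) - 27 = 111 - 6*sqrt(5)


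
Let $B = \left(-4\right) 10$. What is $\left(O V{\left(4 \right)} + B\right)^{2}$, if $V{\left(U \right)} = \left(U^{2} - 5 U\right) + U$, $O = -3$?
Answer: $1600$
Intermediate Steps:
$B = -40$
$V{\left(U \right)} = U^{2} - 4 U$
$\left(O V{\left(4 \right)} + B\right)^{2} = \left(- 3 \cdot 4 \left(-4 + 4\right) - 40\right)^{2} = \left(- 3 \cdot 4 \cdot 0 - 40\right)^{2} = \left(\left(-3\right) 0 - 40\right)^{2} = \left(0 - 40\right)^{2} = \left(-40\right)^{2} = 1600$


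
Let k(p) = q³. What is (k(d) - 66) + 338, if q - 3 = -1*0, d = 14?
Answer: 299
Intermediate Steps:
q = 3 (q = 3 - 1*0 = 3 + 0 = 3)
k(p) = 27 (k(p) = 3³ = 27)
(k(d) - 66) + 338 = (27 - 66) + 338 = -39 + 338 = 299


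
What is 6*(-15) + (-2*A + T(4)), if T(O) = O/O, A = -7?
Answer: -75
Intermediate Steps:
T(O) = 1
6*(-15) + (-2*A + T(4)) = 6*(-15) + (-2*(-7) + 1) = -90 + (14 + 1) = -90 + 15 = -75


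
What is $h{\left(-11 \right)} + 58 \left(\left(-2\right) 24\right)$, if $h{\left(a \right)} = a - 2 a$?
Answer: $-2773$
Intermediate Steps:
$h{\left(a \right)} = - a$
$h{\left(-11 \right)} + 58 \left(\left(-2\right) 24\right) = \left(-1\right) \left(-11\right) + 58 \left(\left(-2\right) 24\right) = 11 + 58 \left(-48\right) = 11 - 2784 = -2773$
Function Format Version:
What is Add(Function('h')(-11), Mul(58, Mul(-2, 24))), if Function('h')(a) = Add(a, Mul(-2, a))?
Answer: -2773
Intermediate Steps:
Function('h')(a) = Mul(-1, a)
Add(Function('h')(-11), Mul(58, Mul(-2, 24))) = Add(Mul(-1, -11), Mul(58, Mul(-2, 24))) = Add(11, Mul(58, -48)) = Add(11, -2784) = -2773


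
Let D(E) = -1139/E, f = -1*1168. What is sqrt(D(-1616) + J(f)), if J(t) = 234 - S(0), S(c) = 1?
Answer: 3*sqrt(4238263)/404 ≈ 15.287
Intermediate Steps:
f = -1168
J(t) = 233 (J(t) = 234 - 1*1 = 234 - 1 = 233)
sqrt(D(-1616) + J(f)) = sqrt(-1139/(-1616) + 233) = sqrt(-1139*(-1/1616) + 233) = sqrt(1139/1616 + 233) = sqrt(377667/1616) = 3*sqrt(4238263)/404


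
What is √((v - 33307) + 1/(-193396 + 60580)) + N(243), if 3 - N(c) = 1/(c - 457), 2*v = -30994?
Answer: 643/214 + I*√53806684091565/33204 ≈ 3.0047 + 220.92*I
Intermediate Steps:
v = -15497 (v = (½)*(-30994) = -15497)
N(c) = 3 - 1/(-457 + c) (N(c) = 3 - 1/(c - 457) = 3 - 1/(-457 + c))
√((v - 33307) + 1/(-193396 + 60580)) + N(243) = √((-15497 - 33307) + 1/(-193396 + 60580)) + (-1372 + 3*243)/(-457 + 243) = √(-48804 + 1/(-132816)) + (-1372 + 729)/(-214) = √(-48804 - 1/132816) - 1/214*(-643) = √(-6481952065/132816) + 643/214 = I*√53806684091565/33204 + 643/214 = 643/214 + I*√53806684091565/33204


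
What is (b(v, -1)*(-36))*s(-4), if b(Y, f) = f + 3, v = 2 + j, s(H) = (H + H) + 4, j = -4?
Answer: 288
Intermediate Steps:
s(H) = 4 + 2*H (s(H) = 2*H + 4 = 4 + 2*H)
v = -2 (v = 2 - 4 = -2)
b(Y, f) = 3 + f
(b(v, -1)*(-36))*s(-4) = ((3 - 1)*(-36))*(4 + 2*(-4)) = (2*(-36))*(4 - 8) = -72*(-4) = 288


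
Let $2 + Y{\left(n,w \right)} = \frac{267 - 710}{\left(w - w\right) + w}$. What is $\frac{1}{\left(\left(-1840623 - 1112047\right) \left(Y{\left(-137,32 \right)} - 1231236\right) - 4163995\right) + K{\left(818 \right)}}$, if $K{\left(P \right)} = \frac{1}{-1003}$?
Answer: $\frac{16048}{58342122338284519} \approx 2.7507 \cdot 10^{-13}$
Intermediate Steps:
$K{\left(P \right)} = - \frac{1}{1003}$
$Y{\left(n,w \right)} = -2 - \frac{443}{w}$ ($Y{\left(n,w \right)} = -2 + \frac{267 - 710}{\left(w - w\right) + w} = -2 - \frac{443}{0 + w} = -2 - \frac{443}{w}$)
$\frac{1}{\left(\left(-1840623 - 1112047\right) \left(Y{\left(-137,32 \right)} - 1231236\right) - 4163995\right) + K{\left(818 \right)}} = \frac{1}{\left(\left(-1840623 - 1112047\right) \left(\left(-2 - \frac{443}{32}\right) - 1231236\right) - 4163995\right) - \frac{1}{1003}} = \frac{1}{\left(- 2952670 \left(\left(-2 - \frac{443}{32}\right) - 1231236\right) - 4163995\right) - \frac{1}{1003}} = \frac{1}{\left(- 2952670 \left(- \frac{507}{32} - 1231236\right) - 4163995\right) - \frac{1}{1003}} = \frac{1}{\left(\left(-2952670\right) \left(- \frac{39400059}{32}\right) - 4163995\right) - \frac{1}{1003}} = \frac{1}{\left(\frac{58167686103765}{16} - 4163995\right) - \frac{1}{1003}} = \frac{1}{\frac{58167619479845}{16} - \frac{1}{1003}} = \frac{1}{\frac{58342122338284519}{16048}} = \frac{16048}{58342122338284519}$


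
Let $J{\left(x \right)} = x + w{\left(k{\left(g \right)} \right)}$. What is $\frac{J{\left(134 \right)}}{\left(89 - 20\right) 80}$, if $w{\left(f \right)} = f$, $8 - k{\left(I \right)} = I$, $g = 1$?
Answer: $\frac{47}{1840} \approx 0.025543$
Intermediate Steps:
$k{\left(I \right)} = 8 - I$
$J{\left(x \right)} = 7 + x$ ($J{\left(x \right)} = x + \left(8 - 1\right) = x + 7 = 7 + x$)
$\frac{J{\left(134 \right)}}{\left(89 - 20\right) 80} = \frac{7 + 134}{\left(89 - 20\right) 80} = \frac{141}{69 \cdot 80} = \frac{141}{5520} = 141 \cdot \frac{1}{5520} = \frac{47}{1840}$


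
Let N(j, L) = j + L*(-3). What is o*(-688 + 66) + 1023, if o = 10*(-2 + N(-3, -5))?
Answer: -61177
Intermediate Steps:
N(j, L) = j - 3*L
o = 100 (o = 10*(-2 + (-3 - 3*(-5))) = 10*(-2 + (-3 + 15)) = 10*(-2 + 12) = 10*10 = 100)
o*(-688 + 66) + 1023 = 100*(-688 + 66) + 1023 = 100*(-622) + 1023 = -62200 + 1023 = -61177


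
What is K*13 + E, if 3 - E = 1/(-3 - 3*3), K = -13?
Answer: -1991/12 ≈ -165.92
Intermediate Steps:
E = 37/12 (E = 3 - 1/(-3 - 3*3) = 3 - 1/(-3 - 9) = 3 - 1/(-12) = 3 - 1*(-1/12) = 3 + 1/12 = 37/12 ≈ 3.0833)
K*13 + E = -13*13 + 37/12 = -169 + 37/12 = -1991/12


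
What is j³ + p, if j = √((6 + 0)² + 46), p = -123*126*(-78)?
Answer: 1208844 + 82*√82 ≈ 1.2096e+6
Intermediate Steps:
p = 1208844 (p = -15498*(-78) = 1208844)
j = √82 (j = √(6² + 46) = √(36 + 46) = √82 ≈ 9.0554)
j³ + p = (√82)³ + 1208844 = 82*√82 + 1208844 = 1208844 + 82*√82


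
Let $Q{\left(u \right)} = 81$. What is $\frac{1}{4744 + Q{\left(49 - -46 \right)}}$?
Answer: $\frac{1}{4825} \approx 0.00020725$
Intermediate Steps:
$\frac{1}{4744 + Q{\left(49 - -46 \right)}} = \frac{1}{4744 + 81} = \frac{1}{4825}$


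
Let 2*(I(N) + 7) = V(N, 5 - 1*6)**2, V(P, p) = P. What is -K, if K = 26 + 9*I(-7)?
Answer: -367/2 ≈ -183.50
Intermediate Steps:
I(N) = -7 + N**2/2
K = 367/2 (K = 26 + 9*(-7 + (1/2)*(-7)**2) = 26 + 9*(-7 + (1/2)*49) = 26 + 9*(-7 + 49/2) = 26 + 9*(35/2) = 26 + 315/2 = 367/2 ≈ 183.50)
-K = -1*367/2 = -367/2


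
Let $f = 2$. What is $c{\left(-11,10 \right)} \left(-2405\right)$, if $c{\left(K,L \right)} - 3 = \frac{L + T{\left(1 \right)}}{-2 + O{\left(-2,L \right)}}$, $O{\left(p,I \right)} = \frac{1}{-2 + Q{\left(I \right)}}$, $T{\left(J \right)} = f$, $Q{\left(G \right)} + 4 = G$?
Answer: $\frac{64935}{7} \approx 9276.4$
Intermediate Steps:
$Q{\left(G \right)} = -4 + G$
$T{\left(J \right)} = 2$
$O{\left(p,I \right)} = \frac{1}{-6 + I}$ ($O{\left(p,I \right)} = \frac{1}{-2 + \left(-4 + I\right)} = \frac{1}{-6 + I}$)
$c{\left(K,L \right)} = 3 + \frac{2 + L}{-2 + \frac{1}{-6 + L}}$ ($c{\left(K,L \right)} = 3 + \frac{L + 2}{-2 + \frac{1}{-6 + L}} = 3 + \frac{2 + L}{-2 + \frac{1}{-6 + L}}$)
$c{\left(-11,10 \right)} \left(-2405\right) = \frac{-27 - 10^{2} + 10 \cdot 10}{-13 + 2 \cdot 10} \left(-2405\right) = \frac{-27 - 100 + 100}{-13 + 20} \left(-2405\right) = \frac{-27 - 100 + 100}{7} \left(-2405\right) = \frac{1}{7} \left(-27\right) \left(-2405\right) = \left(- \frac{27}{7}\right) \left(-2405\right) = \frac{64935}{7}$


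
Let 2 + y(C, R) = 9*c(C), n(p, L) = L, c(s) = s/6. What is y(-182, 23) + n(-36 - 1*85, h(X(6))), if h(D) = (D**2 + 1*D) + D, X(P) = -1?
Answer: -276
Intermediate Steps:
h(D) = D**2 + 2*D (h(D) = (D**2 + D) + D = (D + D**2) + D = D**2 + 2*D)
c(s) = s/6 (c(s) = s*(1/6) = s/6)
y(C, R) = -2 + 3*C/2 (y(C, R) = -2 + 9*(C/6) = -2 + 3*C/2)
y(-182, 23) + n(-36 - 1*85, h(X(6))) = (-2 + (3/2)*(-182)) - (2 - 1) = (-2 - 273) - 1*1 = -275 - 1 = -276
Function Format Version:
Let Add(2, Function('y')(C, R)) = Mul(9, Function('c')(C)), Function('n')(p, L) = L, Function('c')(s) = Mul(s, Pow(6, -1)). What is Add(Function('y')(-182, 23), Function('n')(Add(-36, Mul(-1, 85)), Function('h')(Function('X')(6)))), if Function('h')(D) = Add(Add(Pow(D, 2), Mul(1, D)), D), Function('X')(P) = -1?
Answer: -276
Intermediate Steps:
Function('h')(D) = Add(Pow(D, 2), Mul(2, D)) (Function('h')(D) = Add(Add(Pow(D, 2), D), D) = Add(Add(D, Pow(D, 2)), D) = Add(Pow(D, 2), Mul(2, D)))
Function('c')(s) = Mul(Rational(1, 6), s) (Function('c')(s) = Mul(s, Rational(1, 6)) = Mul(Rational(1, 6), s))
Function('y')(C, R) = Add(-2, Mul(Rational(3, 2), C)) (Function('y')(C, R) = Add(-2, Mul(9, Mul(Rational(1, 6), C))) = Add(-2, Mul(Rational(3, 2), C)))
Add(Function('y')(-182, 23), Function('n')(Add(-36, Mul(-1, 85)), Function('h')(Function('X')(6)))) = Add(Add(-2, Mul(Rational(3, 2), -182)), Mul(-1, Add(2, -1))) = Add(Add(-2, -273), Mul(-1, 1)) = Add(-275, -1) = -276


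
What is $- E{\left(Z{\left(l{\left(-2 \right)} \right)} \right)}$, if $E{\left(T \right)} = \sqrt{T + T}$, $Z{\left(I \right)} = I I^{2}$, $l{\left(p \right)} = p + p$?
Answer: $- 8 i \sqrt{2} \approx - 11.314 i$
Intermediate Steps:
$l{\left(p \right)} = 2 p$
$Z{\left(I \right)} = I^{3}$
$E{\left(T \right)} = \sqrt{2} \sqrt{T}$ ($E{\left(T \right)} = \sqrt{2 T} = \sqrt{2} \sqrt{T}$)
$- E{\left(Z{\left(l{\left(-2 \right)} \right)} \right)} = - \sqrt{2} \sqrt{\left(2 \left(-2\right)\right)^{3}} = - \sqrt{2} \sqrt{\left(-4\right)^{3}} = - \sqrt{2} \sqrt{-64} = - \sqrt{2} \cdot 8 i = - 8 i \sqrt{2}$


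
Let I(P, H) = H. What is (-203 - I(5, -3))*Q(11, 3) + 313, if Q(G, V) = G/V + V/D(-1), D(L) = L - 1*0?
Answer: 539/3 ≈ 179.67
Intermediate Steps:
D(L) = L (D(L) = L + 0 = L)
Q(G, V) = -V + G/V (Q(G, V) = G/V + V/(-1) = G/V + V*(-1) = G/V - V = -V + G/V)
(-203 - I(5, -3))*Q(11, 3) + 313 = (-203 - 1*(-3))*(-1*3 + 11/3) + 313 = (-203 + 3)*(-3 + 11*(⅓)) + 313 = -200*(-3 + 11/3) + 313 = -200*⅔ + 313 = -400/3 + 313 = 539/3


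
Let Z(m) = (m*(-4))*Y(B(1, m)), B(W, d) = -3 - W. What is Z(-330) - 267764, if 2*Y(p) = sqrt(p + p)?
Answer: -267764 + 1320*I*sqrt(2) ≈ -2.6776e+5 + 1866.8*I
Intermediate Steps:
Y(p) = sqrt(2)*sqrt(p)/2 (Y(p) = sqrt(p + p)/2 = sqrt(2*p)/2 = (sqrt(2)*sqrt(p))/2 = sqrt(2)*sqrt(p)/2)
Z(m) = -4*I*m*sqrt(2) (Z(m) = (m*(-4))*(sqrt(2)*sqrt(-3 - 1*1)/2) = (-4*m)*(sqrt(2)*sqrt(-3 - 1)/2) = (-4*m)*(sqrt(2)*sqrt(-4)/2) = (-4*m)*(sqrt(2)*(2*I)/2) = (-4*m)*(I*sqrt(2)) = -4*I*m*sqrt(2))
Z(-330) - 267764 = -4*I*(-330)*sqrt(2) - 267764 = 1320*I*sqrt(2) - 267764 = -267764 + 1320*I*sqrt(2)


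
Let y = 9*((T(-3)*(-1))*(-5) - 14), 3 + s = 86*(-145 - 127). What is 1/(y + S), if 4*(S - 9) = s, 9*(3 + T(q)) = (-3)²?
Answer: -4/24223 ≈ -0.00016513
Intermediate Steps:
s = -23395 (s = -3 + 86*(-145 - 127) = -3 + 86*(-272) = -3 - 23392 = -23395)
T(q) = -2 (T(q) = -3 + (⅑)*(-3)² = -3 + (⅑)*9 = -3 + 1 = -2)
S = -23359/4 (S = 9 + (¼)*(-23395) = 9 - 23395/4 = -23359/4 ≈ -5839.8)
y = -216 (y = 9*(-2*(-1)*(-5) - 14) = 9*(2*(-5) - 14) = 9*(-10 - 14) = 9*(-24) = -216)
1/(y + S) = 1/(-216 - 23359/4) = 1/(-24223/4) = -4/24223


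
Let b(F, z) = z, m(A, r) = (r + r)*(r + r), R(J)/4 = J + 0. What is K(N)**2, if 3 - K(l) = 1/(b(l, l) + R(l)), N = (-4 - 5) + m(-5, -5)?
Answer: 1860496/207025 ≈ 8.9868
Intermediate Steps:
R(J) = 4*J (R(J) = 4*(J + 0) = 4*J)
m(A, r) = 4*r**2 (m(A, r) = (2*r)*(2*r) = 4*r**2)
N = 91 (N = (-4 - 5) + 4*(-5)**2 = -9 + 4*25 = -9 + 100 = 91)
K(l) = 3 - 1/(5*l) (K(l) = 3 - 1/(l + 4*l) = 3 - 1/(5*l))
K(N)**2 = (3 - 1/5/91)**2 = (3 - 1/5*1/91)**2 = (3 - 1/455)**2 = (1364/455)**2 = 1860496/207025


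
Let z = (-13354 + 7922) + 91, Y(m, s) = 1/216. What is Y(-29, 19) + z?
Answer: -1153655/216 ≈ -5341.0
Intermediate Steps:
Y(m, s) = 1/216
z = -5341 (z = -5432 + 91 = -5341)
Y(-29, 19) + z = 1/216 - 5341 = -1153655/216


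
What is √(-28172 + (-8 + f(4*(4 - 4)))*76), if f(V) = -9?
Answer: 2*I*√7366 ≈ 171.65*I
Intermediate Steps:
√(-28172 + (-8 + f(4*(4 - 4)))*76) = √(-28172 + (-8 - 9)*76) = √(-28172 - 17*76) = √(-28172 - 1292) = √(-29464) = 2*I*√7366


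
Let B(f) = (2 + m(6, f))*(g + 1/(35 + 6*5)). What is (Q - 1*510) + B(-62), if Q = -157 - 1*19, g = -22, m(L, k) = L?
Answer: -56022/65 ≈ -861.88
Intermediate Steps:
Q = -176 (Q = -157 - 19 = -176)
B(f) = -11432/65 (B(f) = (2 + 6)*(-22 + 1/(35 + 6*5)) = 8*(-22 + 1/(35 + 30)) = 8*(-22 + 1/65) = 8*(-1429/65) = -11432/65)
(Q - 1*510) + B(-62) = (-176 - 1*510) - 11432/65 = (-176 - 510) - 11432/65 = -686 - 11432/65 = -56022/65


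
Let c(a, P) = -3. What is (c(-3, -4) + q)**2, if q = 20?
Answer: 289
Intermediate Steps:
(c(-3, -4) + q)**2 = (-3 + 20)**2 = 17**2 = 289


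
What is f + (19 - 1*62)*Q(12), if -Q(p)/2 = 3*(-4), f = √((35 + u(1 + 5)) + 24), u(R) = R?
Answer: -1032 + √65 ≈ -1023.9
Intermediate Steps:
f = √65 (f = √((35 + (1 + 5)) + 24) = √((35 + 6) + 24) = √(41 + 24) = √65 ≈ 8.0623)
Q(p) = 24 (Q(p) = -6*(-4) = -2*(-12) = 24)
f + (19 - 1*62)*Q(12) = √65 + (19 - 1*62)*24 = √65 + (19 - 62)*24 = √65 - 43*24 = √65 - 1032 = -1032 + √65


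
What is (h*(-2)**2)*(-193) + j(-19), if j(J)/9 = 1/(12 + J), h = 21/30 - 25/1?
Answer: 656541/35 ≈ 18758.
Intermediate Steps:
h = -243/10 (h = 21*(1/30) - 25*1 = 7/10 - 25 = -243/10 ≈ -24.300)
j(J) = 9/(12 + J)
(h*(-2)**2)*(-193) + j(-19) = -243/10*(-2)**2*(-193) + 9/(12 - 19) = -243/10*4*(-193) + 9/(-7) = -486/5*(-193) + 9*(-1/7) = 93798/5 - 9/7 = 656541/35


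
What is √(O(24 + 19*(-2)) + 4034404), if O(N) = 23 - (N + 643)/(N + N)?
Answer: √790752095/14 ≈ 2008.6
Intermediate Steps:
O(N) = 23 - (643 + N)/(2*N)
√(O(24 + 19*(-2)) + 4034404) = √((-643 + 45*(24 + 19*(-2)))/(2*(24 + 19*(-2))) + 4034404) = √((-643 + 45*(24 - 38))/(2*(24 - 38)) + 4034404) = √((½)*(-643 + 45*(-14))/(-14) + 4034404) = √((½)*(-1/14)*(-643 - 630) + 4034404) = √((½)*(-1/14)*(-1273) + 4034404) = √(1273/28 + 4034404) = √(112964585/28) = √790752095/14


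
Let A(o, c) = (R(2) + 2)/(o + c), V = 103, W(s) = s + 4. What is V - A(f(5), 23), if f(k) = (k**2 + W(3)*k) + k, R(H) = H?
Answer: 2265/22 ≈ 102.95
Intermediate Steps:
W(s) = 4 + s
f(k) = k**2 + 8*k (f(k) = (k**2 + (4 + 3)*k) + k = (k**2 + 7*k) + k = k**2 + 8*k)
A(o, c) = 4/(c + o) (A(o, c) = (2 + 2)/(o + c) = 4/(c + o))
V - A(f(5), 23) = 103 - 4/(23 + 5*(8 + 5)) = 103 - 4/(23 + 5*13) = 103 - 4/(23 + 65) = 103 - 4/88 = 103 - 1*1/22 = 103 - 1/22 = 2265/22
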